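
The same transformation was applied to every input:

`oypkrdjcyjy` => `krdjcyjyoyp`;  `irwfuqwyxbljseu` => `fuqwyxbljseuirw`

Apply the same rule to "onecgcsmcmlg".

cgcsmcmlgone

The pattern: move the first 3 characters to the end (rotate left by 3).
So "onecgcsmcmlg" becomes "cgcsmcmlgone".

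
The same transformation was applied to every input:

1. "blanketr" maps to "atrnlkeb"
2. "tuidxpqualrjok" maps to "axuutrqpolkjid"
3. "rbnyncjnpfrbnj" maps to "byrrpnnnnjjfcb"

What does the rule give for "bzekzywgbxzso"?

In each case the input is transformed by: sort the characters into reverse alphabetical order, then move the last character to the front.
Starting from "bzekzywgbxzso": after the first operation, "zzzyxwsokgebb"; after the second, "bzzzyxwsokgeb".

bzzzyxwsokgeb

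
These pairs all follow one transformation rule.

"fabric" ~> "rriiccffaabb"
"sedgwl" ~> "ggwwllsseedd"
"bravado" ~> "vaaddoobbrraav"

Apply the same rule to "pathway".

hwwaayyppaatth

Each output is the input with this applied: double every character, then swap the front and back halves of the string.
"pathway" → "ppaatthhwwaayy" → "hwwaayyppaatth".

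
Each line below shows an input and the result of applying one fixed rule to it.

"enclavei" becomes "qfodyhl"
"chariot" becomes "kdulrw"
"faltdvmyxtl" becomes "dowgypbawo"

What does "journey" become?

rxuqhb

The transformation: delete the first character, then shift every letter 3 places forward in the alphabet (wrapping around).
Applying that to "journey" gives "rxuqhb".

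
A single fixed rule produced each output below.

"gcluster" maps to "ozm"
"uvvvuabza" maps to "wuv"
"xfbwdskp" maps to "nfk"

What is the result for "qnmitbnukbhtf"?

What's happening: shift every letter 5 places backward in the alphabet (wrapping around), then keep only the last 3 characters.
"qnmitbnukbhtf" → "lihdowipfwcoa" → "coa".

coa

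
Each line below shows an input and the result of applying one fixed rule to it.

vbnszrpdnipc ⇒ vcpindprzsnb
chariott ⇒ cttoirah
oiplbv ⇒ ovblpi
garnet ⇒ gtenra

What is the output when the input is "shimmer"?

sremmih

What's happening: move the first character to the end, then reverse the string.
"shimmer" → "himmers" → "sremmih".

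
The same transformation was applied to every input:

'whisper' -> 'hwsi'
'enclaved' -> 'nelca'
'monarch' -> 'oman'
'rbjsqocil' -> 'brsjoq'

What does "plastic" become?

lpsa

Each output is the input with this applied: delete the last 3 characters, then swap each adjacent pair of characters (1↔2, 3↔4, ...).
Doing the same to "plastic": "lpsa".
(Check on "rbjsqocil": → "rbjsqo" → "brsjoq" ✓)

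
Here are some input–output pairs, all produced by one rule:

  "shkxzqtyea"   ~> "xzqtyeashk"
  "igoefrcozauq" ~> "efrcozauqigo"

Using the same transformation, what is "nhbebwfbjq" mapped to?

Each output is the input with this applied: move the first 3 characters to the end (rotate left by 3).
Applying that to "nhbebwfbjq" gives "ebwfbjqnhb".

ebwfbjqnhb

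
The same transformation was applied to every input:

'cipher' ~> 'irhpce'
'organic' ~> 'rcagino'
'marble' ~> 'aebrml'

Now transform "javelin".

The rule is to swap the first and last characters, then swap each adjacent pair of characters (1↔2, 3↔4, ...).
On "javelin": the first step gives "navelij", and the second then gives "anevilj".
(Check on "cipher": → "riphec" → "irhpce" ✓)

anevilj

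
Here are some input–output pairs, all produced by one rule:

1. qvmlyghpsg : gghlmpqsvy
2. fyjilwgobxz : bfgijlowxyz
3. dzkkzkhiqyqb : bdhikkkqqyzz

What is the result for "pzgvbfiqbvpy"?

bbfgippqvvyz

In each case the input is transformed by: sort the characters into alphabetical order.
"pzgvbfiqbvpy" → "bbfgippqvvyz".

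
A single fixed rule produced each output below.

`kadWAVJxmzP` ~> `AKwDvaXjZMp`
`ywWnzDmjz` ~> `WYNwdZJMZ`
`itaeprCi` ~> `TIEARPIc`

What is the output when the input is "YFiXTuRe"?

fyxIUtEr

The pattern: flip the case of every letter, then swap each adjacent pair of characters (1↔2, 3↔4, ...).
So "YFiXTuRe" becomes "fyxIUtEr".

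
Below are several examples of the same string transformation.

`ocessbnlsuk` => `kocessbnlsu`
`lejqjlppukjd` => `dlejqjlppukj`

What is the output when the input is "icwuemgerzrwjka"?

aicwuemgerzrwjk

The rule is to move the last character to the front.
Applying that to "icwuemgerzrwjka" gives "aicwuemgerzrwjk".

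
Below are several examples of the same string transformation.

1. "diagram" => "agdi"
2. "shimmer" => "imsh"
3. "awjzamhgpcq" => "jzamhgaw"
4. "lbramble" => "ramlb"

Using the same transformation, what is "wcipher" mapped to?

ipwc

What's happening: delete the last 3 characters, then move the first 2 characters to the end (rotate left by 2).
Starting from "wcipher": after the first operation, "wcip"; after the second, "ipwc".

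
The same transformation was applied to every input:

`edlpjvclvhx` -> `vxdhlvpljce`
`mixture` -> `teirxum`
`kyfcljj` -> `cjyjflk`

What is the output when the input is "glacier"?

crleaig

Each output is the input with this applied: take characters alternately from the front and the back (1st, last, 2nd, 2nd-last, ...), then swap the first and last characters.
"glacier" → "grleaic" → "crleaig".
(Check on "kyfcljj": → "kjyjflc" → "cjyjflk" ✓)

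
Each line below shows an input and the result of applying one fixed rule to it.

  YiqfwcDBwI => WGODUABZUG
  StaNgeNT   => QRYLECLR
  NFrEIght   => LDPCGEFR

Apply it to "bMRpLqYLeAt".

In each case the input is transformed by: shift every letter 2 places backward in the alphabet (wrapping around), then convert every letter to uppercase.
"bMRpLqYLeAt" → "zKPnJoWJcYr" → "ZKPNJOWJCYR".

ZKPNJOWJCYR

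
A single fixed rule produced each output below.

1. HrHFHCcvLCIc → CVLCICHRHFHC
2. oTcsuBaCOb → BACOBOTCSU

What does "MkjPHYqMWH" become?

YQMWHMKJPH

Each output is the input with this applied: swap the front and back halves of the string, then convert every letter to uppercase.
"MkjPHYqMWH" → "YqMWHMkjPH" → "YQMWHMKJPH".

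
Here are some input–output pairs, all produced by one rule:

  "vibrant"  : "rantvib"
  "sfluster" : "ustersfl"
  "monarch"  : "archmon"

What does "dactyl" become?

The rule is to move the first 3 characters to the end (rotate left by 3).
Applying that to "dactyl" gives "tyldac".

tyldac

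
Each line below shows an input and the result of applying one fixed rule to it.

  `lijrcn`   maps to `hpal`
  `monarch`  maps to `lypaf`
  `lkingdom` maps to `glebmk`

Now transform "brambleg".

Each output is the input with this applied: delete the first 2 characters, then shift every letter 2 places backward in the alphabet (wrapping around).
For "brambleg", step one produces "ambleg"; step two turns that into "ykzjce".

ykzjce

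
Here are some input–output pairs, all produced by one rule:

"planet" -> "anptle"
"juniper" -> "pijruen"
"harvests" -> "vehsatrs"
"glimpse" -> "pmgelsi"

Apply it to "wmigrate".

Rule — take characters alternately from the front and the back (1st, last, 2nd, 2nd-last, ...), then move the last 2 characters to the front (rotate right by 2).
Working it through for "wmigrate": intermediate "wemtiagr", final "grwemtia".

grwemtia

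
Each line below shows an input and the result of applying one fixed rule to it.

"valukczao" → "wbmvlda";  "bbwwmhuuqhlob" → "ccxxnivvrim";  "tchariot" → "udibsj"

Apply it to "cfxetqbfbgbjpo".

Looking at the pairs, the operation is to shift every letter 1 place forward in the alphabet (wrapping around), then delete the last 2 characters.
Starting from "cfxetqbfbgbjpo": after the first operation, "dgyfurcgchckqp"; after the second, "dgyfurcgchck".
(Check on "tchariot": → "udibsjpu" → "udibsj" ✓)

dgyfurcgchck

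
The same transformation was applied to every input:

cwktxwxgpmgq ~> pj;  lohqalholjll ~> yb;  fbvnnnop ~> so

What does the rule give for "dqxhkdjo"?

qd

The rule is to shift every letter 13 places forward in the alphabet (wrapping around) — i.e. ROT13, then keep only the first 2 characters.
Starting from "dqxhkdjo": after the first operation, "qdkuxqwb"; after the second, "qd".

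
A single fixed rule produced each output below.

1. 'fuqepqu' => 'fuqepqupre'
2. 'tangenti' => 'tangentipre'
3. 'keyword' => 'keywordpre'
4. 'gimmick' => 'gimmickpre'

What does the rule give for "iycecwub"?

Each output is the input with this applied: append "pre".
So "iycecwub" becomes "iycecwubpre".

iycecwubpre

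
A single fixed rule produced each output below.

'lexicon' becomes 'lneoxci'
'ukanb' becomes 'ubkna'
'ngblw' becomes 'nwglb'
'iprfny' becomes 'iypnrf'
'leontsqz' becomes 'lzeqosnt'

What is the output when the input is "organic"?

ocrigna

Rule — take characters alternately from the front and the back (1st, last, 2nd, 2nd-last, ...).
Applying that to "organic" gives "ocrigna".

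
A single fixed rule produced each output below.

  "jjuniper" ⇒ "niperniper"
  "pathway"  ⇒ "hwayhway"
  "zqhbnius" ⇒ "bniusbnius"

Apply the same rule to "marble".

Looking at the pairs, the operation is to delete the first 3 characters, then write the whole string twice.
For "marble", step one produces "ble"; step two turns that into "bleble".

bleble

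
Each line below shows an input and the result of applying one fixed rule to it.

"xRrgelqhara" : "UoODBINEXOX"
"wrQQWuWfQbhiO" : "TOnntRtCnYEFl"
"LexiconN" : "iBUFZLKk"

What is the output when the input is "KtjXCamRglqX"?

Each output is the input with this applied: flip the case of every letter, then shift every letter 3 places backward in the alphabet (wrapping around).
On "KtjXCamRglqX": the first step gives "kTJxcAMrGLQx", and the second then gives "hQGuzXJoDINu".

hQGuzXJoDINu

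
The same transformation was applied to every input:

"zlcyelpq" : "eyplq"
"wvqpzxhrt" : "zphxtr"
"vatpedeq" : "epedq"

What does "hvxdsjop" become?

In each case the input is transformed by: delete the first 3 characters, then swap each adjacent pair of characters (1↔2, 3↔4, ...).
Working it through for "hvxdsjop": intermediate "dsjop", final "sdojp".

sdojp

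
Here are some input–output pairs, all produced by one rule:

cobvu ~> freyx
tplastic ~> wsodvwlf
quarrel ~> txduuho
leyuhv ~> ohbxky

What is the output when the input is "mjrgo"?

The pattern: shift every letter 3 places forward in the alphabet (wrapping around).
On "mjrgo" that produces "pmujr".

pmujr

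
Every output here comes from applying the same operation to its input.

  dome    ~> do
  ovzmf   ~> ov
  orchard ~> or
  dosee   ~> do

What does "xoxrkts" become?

What's happening: keep only the first 2 characters.
Applying that to "xoxrkts" gives "xo".

xo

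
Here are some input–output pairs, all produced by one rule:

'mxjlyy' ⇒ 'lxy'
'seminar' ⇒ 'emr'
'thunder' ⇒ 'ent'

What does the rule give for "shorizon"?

iorz

Looking at the pairs, the operation is to sort the characters into alphabetical order, then keep every other character starting from the second (positions 2nd, 4th, 6th, ...).
Working it through for "shorizon": intermediate "hinoorsz", final "iorz".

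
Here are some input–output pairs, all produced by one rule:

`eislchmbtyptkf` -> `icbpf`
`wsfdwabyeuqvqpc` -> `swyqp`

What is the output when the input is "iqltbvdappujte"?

qbaue

Rule — keep one character in every 3, starting at position 2 (positions 2nd, 5th, 8th, ...).
On "iqltbvdappujte" that produces "qbaue".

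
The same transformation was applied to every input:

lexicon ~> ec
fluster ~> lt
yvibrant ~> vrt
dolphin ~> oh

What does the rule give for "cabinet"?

an

What's happening: keep one character in every 3, starting at position 2 (positions 2nd, 5th, 8th, ...).
So "cabinet" becomes "an".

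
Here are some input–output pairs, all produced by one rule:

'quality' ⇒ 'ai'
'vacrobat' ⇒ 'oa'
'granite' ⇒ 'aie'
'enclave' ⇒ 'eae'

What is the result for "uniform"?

uio

The pattern: keep every other character starting from the first (positions 1st, 3rd, 5th, ...), then keep only the vowels.
"uniform" → "uiom" → "uio".
(Check on "quality": → "qaiy" → "ai" ✓)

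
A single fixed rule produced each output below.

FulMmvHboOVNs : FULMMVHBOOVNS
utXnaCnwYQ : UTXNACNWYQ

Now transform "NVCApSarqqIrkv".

NVCAPSARQQIRKV

In each case the input is transformed by: convert every letter to uppercase.
On "NVCApSarqqIrkv" that produces "NVCAPSARQQIRKV".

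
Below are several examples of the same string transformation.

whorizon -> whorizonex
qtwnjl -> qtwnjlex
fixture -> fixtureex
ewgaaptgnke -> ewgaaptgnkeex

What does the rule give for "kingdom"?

kingdomex

The pattern: append "ex".
On "kingdom" that produces "kingdomex".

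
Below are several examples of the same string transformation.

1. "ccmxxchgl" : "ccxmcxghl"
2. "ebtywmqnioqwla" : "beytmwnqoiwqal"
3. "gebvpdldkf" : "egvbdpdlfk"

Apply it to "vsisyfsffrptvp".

The rule is to swap each adjacent pair of characters (1↔2, 3↔4, ...).
So "vsisyfsffrptvp" becomes "svsifyfsrftppv".

svsifyfsrftppv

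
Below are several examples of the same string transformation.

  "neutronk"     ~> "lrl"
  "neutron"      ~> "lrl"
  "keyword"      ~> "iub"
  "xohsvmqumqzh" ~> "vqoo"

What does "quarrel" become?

opj

Looking at the pairs, the operation is to keep one character in every 3, starting at position 1 (positions 1st, 4th, 7th, ...), then shift every letter 2 places backward in the alphabet (wrapping around).
For "quarrel", step one produces "qrl"; step two turns that into "opj".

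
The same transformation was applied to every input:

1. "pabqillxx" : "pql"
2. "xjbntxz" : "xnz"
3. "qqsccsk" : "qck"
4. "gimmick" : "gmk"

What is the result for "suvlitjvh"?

slj

The rule is to keep one character in every 3, starting at position 1 (positions 1st, 4th, 7th, ...).
Applying that to "suvlitjvh" gives "slj".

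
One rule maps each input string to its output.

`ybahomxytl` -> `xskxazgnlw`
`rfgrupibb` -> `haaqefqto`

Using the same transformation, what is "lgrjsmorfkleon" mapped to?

The rule is to shift every letter 1 place backward in the alphabet (wrapping around), then move the last 3 characters to the front (rotate right by 3).
On "lgrjsmorfkleon": the first step gives "kfqirlnqejkdnm", and the second then gives "dnmkfqirlnqejk".

dnmkfqirlnqejk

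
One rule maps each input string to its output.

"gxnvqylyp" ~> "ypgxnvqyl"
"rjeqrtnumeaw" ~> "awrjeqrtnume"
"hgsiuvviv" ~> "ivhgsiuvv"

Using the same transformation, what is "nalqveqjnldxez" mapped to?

eznalqveqjnldx

What's happening: move the last 2 characters to the front (rotate right by 2).
Applying that to "nalqveqjnldxez" gives "eznalqveqjnldx".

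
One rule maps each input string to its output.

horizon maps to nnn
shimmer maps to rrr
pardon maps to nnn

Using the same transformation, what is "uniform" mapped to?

The transformation: repeat every character 3 times, then keep only the last 3 characters.
Applying that to "uniform" gives "mmm".

mmm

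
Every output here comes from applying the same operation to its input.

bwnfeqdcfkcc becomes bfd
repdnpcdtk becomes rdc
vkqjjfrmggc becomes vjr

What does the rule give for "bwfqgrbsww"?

Looking at the pairs, the operation is to delete the last 3 characters, then keep one character in every 3, starting at position 1 (positions 1st, 4th, 7th, ...).
Starting from "bwfqgrbsww": after the first operation, "bwfqgrb"; after the second, "bqb".

bqb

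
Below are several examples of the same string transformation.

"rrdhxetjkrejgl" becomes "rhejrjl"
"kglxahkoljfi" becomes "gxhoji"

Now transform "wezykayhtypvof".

The rule is to keep every other character starting from the second (positions 2nd, 4th, 6th, ...).
For "wezykayhtypvof" the result is "eyahyvf".

eyahyvf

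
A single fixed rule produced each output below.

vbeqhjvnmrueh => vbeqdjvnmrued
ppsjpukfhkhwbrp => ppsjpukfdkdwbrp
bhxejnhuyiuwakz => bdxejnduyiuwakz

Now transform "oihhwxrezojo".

oiddwxrezojo

What's happening: replace every "h" with "d".
Applying that to "oihhwxrezojo" gives "oiddwxrezojo".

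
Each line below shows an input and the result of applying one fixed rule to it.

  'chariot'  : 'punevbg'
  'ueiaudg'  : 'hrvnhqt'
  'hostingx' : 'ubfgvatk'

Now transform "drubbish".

qehoovfu

The pattern: shift every letter 13 places forward in the alphabet (wrapping around) — i.e. ROT13.
On "drubbish" that produces "qehoovfu".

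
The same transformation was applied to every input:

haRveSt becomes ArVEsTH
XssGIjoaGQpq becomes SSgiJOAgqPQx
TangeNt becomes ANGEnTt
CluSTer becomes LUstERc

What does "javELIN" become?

AVelinJ

The rule is to move the first character to the end, then flip the case of every letter.
For "javELIN", step one produces "avELINj"; step two turns that into "AVelinJ".
(Check on "haRveSt": → "aRveSth" → "ArVEsTH" ✓)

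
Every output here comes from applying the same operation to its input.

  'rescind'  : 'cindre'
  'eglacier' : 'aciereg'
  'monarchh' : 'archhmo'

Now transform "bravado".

vadobr

In each case the input is transformed by: move the first 2 characters to the end (rotate left by 2), then delete the first character.
Working it through for "bravado": intermediate "avadobr", final "vadobr".
(Check on "eglacier": → "laciereg" → "aciereg" ✓)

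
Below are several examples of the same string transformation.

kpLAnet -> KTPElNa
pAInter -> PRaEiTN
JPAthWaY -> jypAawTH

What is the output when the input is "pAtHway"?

PYaATWh

Each output is the input with this applied: flip the case of every letter, then take characters alternately from the front and the back (1st, last, 2nd, 2nd-last, ...).
Working it through for "pAtHway": intermediate "PaThWAY", final "PYaATWh".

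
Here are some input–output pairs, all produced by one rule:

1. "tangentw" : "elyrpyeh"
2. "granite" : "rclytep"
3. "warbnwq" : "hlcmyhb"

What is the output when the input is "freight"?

The rule is to shift every letter 11 places forward in the alphabet (wrapping around).
Applying that to "freight" gives "qcptrse".

qcptrse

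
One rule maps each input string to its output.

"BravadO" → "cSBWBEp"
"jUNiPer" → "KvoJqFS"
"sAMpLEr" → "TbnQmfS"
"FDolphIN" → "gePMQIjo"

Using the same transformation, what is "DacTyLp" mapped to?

eBDuZmQ

Each output is the input with this applied: shift every letter 1 place forward in the alphabet (wrapping around), then flip the case of every letter.
"DacTyLp" → "EbdUzMq" → "eBDuZmQ".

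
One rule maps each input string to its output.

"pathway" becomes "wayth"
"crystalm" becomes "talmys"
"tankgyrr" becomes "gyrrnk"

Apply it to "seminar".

narmi

Looking at the pairs, the operation is to delete the first 2 characters, then move the first 2 characters to the end (rotate left by 2).
"seminar" → "narmi".
(Check on "tankgyrr": → "nkgyrr" → "gyrrnk" ✓)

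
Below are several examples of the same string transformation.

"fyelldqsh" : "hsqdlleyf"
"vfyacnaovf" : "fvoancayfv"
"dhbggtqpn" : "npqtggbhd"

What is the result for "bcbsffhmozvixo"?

Rule — reverse the string.
"bcbsffhmozvixo" → "oxivzomhffsbcb".

oxivzomhffsbcb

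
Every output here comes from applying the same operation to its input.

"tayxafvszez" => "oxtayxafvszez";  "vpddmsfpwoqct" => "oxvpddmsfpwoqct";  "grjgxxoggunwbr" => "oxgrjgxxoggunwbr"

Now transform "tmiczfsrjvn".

oxtmiczfsrjvn

Rule — prepend "ox".
So "tmiczfsrjvn" becomes "oxtmiczfsrjvn".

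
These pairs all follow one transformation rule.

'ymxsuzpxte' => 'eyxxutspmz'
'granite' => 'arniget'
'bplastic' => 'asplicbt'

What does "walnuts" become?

autsnlw

What's happening: sort the characters into reverse alphabetical order, then swap the first and last characters.
Applying both steps to "walnuts": "wutsnla", then "autsnlw".
(Check on "bplastic": → "tsplicba" → "asplicbt" ✓)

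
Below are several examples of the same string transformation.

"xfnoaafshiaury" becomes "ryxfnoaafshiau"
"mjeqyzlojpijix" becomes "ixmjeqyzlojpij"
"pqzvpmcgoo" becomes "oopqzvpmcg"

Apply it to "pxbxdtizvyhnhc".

The rule is to move the last 2 characters to the front (rotate right by 2).
Doing the same to "pxbxdtizvyhnhc": "hcpxbxdtizvyhn".

hcpxbxdtizvyhn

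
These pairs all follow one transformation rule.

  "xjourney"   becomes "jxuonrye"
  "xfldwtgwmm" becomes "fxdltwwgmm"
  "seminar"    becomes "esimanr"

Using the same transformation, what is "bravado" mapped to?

Rule — swap each adjacent pair of characters (1↔2, 3↔4, ...).
For "bravado" the result is "rbvadao".

rbvadao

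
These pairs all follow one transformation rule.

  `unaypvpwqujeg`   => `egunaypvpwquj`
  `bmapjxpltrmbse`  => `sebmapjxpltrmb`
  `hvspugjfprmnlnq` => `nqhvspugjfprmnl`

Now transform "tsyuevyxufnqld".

ldtsyuevyxufnq

What's happening: move the last 2 characters to the front (rotate right by 2).
On "tsyuevyxufnqld" that produces "ldtsyuevyxufnq".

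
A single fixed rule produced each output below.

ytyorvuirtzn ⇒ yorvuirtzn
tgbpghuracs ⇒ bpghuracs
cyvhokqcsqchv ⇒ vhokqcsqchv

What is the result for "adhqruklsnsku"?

hqruklsnsku

Each output is the input with this applied: delete the first 2 characters.
For "adhqruklsnsku" the result is "hqruklsnsku".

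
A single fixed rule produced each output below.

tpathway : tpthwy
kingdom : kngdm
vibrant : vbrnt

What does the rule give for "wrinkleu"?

wrnkl

Rule — remove every vowel.
"wrinkleu" → "wrnkl".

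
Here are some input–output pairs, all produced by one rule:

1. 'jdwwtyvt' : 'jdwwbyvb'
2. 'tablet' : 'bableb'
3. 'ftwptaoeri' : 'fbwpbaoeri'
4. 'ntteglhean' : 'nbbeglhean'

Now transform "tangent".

What's happening: replace every "t" with "b".
On "tangent" that produces "bangenb".

bangenb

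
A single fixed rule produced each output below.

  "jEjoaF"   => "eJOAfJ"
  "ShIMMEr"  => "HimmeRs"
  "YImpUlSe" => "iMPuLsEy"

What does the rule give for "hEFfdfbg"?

Looking at the pairs, the operation is to move the first character to the end, then flip the case of every letter.
For "hEFfdfbg", step one produces "EFfdfbgh"; step two turns that into "efFDFBGH".

efFDFBGH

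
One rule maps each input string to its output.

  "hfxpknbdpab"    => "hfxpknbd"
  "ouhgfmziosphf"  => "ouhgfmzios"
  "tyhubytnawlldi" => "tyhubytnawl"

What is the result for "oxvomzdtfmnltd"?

Each output is the input with this applied: delete the last 3 characters.
"oxvomzdtfmnltd" → "oxvomzdtfmn".

oxvomzdtfmn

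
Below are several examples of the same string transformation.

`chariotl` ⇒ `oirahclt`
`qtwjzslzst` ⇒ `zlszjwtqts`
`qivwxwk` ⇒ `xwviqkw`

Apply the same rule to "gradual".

udargla

The rule is to move the last 2 characters to the front (rotate right by 2), then reverse the string.
So "gradual" becomes "udargla".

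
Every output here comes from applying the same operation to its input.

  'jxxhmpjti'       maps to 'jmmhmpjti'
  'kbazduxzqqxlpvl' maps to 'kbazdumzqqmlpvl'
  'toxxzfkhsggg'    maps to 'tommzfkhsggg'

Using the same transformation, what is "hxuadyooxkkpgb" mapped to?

hmuadyoomkkpgb

The transformation: replace every "x" with "m".
Doing the same to "hxuadyooxkkpgb": "hmuadyoomkkpgb".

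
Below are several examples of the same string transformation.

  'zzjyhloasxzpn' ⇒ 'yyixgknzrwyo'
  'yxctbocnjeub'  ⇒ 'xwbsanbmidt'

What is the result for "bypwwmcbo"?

axovvlba

The transformation: delete the last character, then shift every letter 1 place backward in the alphabet (wrapping around).
"bypwwmcbo" → "bypwwmcb" → "axovvlba".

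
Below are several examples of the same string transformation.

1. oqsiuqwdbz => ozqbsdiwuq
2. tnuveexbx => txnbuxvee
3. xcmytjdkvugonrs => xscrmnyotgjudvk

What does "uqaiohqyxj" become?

The transformation: take characters alternately from the front and the back (1st, last, 2nd, 2nd-last, ...).
So "uqaiohqyxj" becomes "ujqxayiqoh".

ujqxayiqoh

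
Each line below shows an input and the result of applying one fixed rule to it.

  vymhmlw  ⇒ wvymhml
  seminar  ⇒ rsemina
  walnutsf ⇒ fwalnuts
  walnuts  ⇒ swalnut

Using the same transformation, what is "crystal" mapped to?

Looking at the pairs, the operation is to move the last character to the front.
"crystal" → "lcrysta".

lcrysta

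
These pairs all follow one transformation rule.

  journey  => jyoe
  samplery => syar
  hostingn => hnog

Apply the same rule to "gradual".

glra

The pattern: take characters alternately from the front and the back (1st, last, 2nd, 2nd-last, ...), then keep only the first 4 characters.
Starting from "gradual": after the first operation, "glraaud"; after the second, "glra".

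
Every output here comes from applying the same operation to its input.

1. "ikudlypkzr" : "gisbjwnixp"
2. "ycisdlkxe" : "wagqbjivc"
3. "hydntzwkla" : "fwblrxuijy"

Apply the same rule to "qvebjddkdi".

The pattern: shift every letter 2 places backward in the alphabet (wrapping around).
Applying that to "qvebjddkdi" gives "otczhbbibg".

otczhbbibg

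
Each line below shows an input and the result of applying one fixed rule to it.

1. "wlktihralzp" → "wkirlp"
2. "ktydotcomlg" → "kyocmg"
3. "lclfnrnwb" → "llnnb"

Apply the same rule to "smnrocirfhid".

snoifi

The transformation: keep every other character starting from the first (positions 1st, 3rd, 5th, ...).
"smnrocirfhid" → "snoifi".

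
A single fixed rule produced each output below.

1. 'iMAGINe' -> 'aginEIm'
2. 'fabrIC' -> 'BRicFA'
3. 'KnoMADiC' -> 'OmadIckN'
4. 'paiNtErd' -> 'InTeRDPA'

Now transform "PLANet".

anETpl

In each case the input is transformed by: move the first 2 characters to the end (rotate left by 2), then flip the case of every letter.
For "PLANet", step one produces "ANetPL"; step two turns that into "anETpl".
(Check on "iMAGINe": → "AGINeiM" → "aginEIm" ✓)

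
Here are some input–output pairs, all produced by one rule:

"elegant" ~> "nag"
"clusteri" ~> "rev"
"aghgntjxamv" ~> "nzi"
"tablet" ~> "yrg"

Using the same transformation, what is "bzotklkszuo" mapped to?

The transformation: shift every letter 13 places forward in the alphabet (wrapping around) — i.e. ROT13, then keep only the last 3 characters.
Doing the same to "bzotklkszuo": "mhb".

mhb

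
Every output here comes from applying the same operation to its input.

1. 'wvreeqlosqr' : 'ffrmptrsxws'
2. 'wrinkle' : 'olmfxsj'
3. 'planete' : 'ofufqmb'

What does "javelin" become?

Each output is the input with this applied: shift every letter 1 place forward in the alphabet (wrapping around), then move the first 3 characters to the end (rotate left by 3).
For "javelin", step one produces "kbwfmjo"; step two turns that into "fmjokbw".

fmjokbw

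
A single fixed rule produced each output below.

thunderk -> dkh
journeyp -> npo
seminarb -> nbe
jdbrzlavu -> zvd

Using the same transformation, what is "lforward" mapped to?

Each output is the input with this applied: keep one character in every 3, starting at position 2 (positions 2nd, 5th, 8th, ...), then move the first character to the end.
"lforward" → "fwd" → "wdf".

wdf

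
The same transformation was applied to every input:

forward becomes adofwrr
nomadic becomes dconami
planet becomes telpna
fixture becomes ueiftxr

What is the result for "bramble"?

berbmal

In each case the input is transformed by: swap each adjacent pair of characters (1↔2, 3↔4, ...), then move the last 2 characters to the front (rotate right by 2).
On "bramble": the first step gives "rbmalbe", and the second then gives "berbmal".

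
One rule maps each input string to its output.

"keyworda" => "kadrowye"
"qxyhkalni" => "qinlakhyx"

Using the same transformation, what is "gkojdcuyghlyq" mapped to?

Looking at the pairs, the operation is to move the first character to the end, then reverse the string.
On "gkojdcuyghlyq" that produces "gqylhgyucdjok".
(Check on "qxyhkalni": → "xyhkalniq" → "qinlakhyx" ✓)

gqylhgyucdjok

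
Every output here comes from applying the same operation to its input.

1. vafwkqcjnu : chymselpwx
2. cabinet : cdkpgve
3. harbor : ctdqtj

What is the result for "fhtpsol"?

Looking at the pairs, the operation is to move the first character to the end, then shift every letter 2 places forward in the alphabet (wrapping around).
On "fhtpsol" that produces "jvruqnh".

jvruqnh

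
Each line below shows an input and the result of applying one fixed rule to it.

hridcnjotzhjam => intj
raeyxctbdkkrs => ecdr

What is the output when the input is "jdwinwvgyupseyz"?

Each output is the input with this applied: keep one character in every 3, starting at position 3 (positions 3rd, 6th, 9th, ...).
Applying that to "jdwinwvgyupseyz" gives "wwysz".

wwysz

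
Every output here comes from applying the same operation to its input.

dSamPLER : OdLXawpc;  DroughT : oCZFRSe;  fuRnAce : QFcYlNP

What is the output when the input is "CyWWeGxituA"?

nJhhPrITEFl

Each output is the input with this applied: shift every letter 11 places forward in the alphabet (wrapping around), then flip the case of every letter.
Applying both steps to "CyWWeGxituA": "NjHHpRitefL", then "nJhhPrITEFl".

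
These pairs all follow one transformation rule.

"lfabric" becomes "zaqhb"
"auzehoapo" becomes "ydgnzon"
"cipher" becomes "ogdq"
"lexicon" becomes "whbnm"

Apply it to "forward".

The pattern: delete the first 2 characters, then shift every letter 1 place backward in the alphabet (wrapping around).
"forward" → "qvzqc".

qvzqc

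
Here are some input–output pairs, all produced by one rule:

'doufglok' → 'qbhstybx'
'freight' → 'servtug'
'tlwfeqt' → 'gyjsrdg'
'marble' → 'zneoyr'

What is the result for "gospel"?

tbfcry

Each output is the input with this applied: shift every letter 13 places forward in the alphabet (wrapping around) — i.e. ROT13.
On "gospel" that produces "tbfcry".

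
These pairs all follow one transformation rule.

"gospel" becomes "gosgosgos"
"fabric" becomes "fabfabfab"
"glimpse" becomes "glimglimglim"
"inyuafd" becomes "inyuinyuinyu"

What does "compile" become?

compcompcomp

What's happening: delete the last 3 characters, then write the whole string 3 times in a row.
"compile" → "comp" → "compcompcomp".
(Check on "gospel": → "gos" → "gosgosgos" ✓)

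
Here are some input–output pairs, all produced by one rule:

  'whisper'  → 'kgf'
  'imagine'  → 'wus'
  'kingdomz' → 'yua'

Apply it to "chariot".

The pattern: keep one character in every 3, starting at position 1 (positions 1st, 4th, 7th, ...), then shift every letter 12 places backward in the alphabet (wrapping around).
Applying both steps to "chariot": "crt", then "qfh".

qfh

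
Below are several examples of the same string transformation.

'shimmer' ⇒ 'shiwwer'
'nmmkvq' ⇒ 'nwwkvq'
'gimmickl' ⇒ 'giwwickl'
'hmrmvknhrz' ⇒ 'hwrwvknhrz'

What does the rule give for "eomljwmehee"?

What's happening: replace every "m" with "w".
"eomljwmehee" → "eowljwwehee".

eowljwwehee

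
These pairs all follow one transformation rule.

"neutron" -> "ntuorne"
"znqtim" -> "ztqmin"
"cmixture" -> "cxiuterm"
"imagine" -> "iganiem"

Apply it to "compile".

The pattern: swap each adjacent pair of characters (1↔2, 3↔4, ...), then move the first character to the end.
On "compile": the first step gives "ocpmlie", and the second then gives "cpmlieo".

cpmlieo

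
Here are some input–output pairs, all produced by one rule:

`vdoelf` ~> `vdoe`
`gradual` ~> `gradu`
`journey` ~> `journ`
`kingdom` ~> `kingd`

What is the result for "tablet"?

Each output is the input with this applied: delete the last 2 characters.
Doing the same to "tablet": "tabl".

tabl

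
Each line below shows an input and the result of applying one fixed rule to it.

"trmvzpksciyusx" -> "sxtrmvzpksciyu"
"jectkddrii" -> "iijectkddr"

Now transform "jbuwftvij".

What's happening: move the last 2 characters to the front (rotate right by 2).
Applying that to "jbuwftvij" gives "ijjbuwftv".

ijjbuwftv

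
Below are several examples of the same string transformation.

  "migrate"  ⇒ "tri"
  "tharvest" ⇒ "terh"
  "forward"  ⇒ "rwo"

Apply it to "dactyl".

What's happening: keep every other character starting from the second (positions 2nd, 4th, 6th, ...), then reverse the string.
For "dactyl" the result is "lta".

lta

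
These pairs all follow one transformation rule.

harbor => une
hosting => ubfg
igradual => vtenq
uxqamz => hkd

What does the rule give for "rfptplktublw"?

escgcyxgh

In each case the input is transformed by: shift every letter 13 places forward in the alphabet (wrapping around) — i.e. ROT13, then delete the last 3 characters.
Applying both steps to "rfptplktublw": "escgcyxghoyj", then "escgcyxgh".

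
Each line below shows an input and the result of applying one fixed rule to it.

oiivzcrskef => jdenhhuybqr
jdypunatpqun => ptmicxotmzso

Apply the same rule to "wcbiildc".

kcbvbahh

Rule — move the last 3 characters to the front (rotate right by 3), then shift every letter 1 place backward in the alphabet (wrapping around).
Working it through for "wcbiildc": intermediate "ldcwcbii", final "kcbvbahh".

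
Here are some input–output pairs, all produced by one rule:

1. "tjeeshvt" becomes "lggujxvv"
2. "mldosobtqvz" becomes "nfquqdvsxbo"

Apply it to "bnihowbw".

The rule is to shift every letter 2 places forward in the alphabet (wrapping around), then move the first character to the end.
Working it through for "bnihowbw": intermediate "dpkjqydy", final "pkjqydyd".

pkjqydyd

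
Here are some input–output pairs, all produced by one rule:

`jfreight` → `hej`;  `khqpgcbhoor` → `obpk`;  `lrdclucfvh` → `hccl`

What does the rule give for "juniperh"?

Looking at the pairs, the operation is to keep one character in every 3, starting at position 1 (positions 1st, 4th, 7th, ...), then reverse the string.
Starting from "juniperh": after the first operation, "jir"; after the second, "rij".

rij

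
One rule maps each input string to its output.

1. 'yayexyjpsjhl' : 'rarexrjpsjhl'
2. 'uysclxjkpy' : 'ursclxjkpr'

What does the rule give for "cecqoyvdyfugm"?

cecqorvdrfugm

Each output is the input with this applied: replace every "y" with "r".
Doing the same to "cecqoyvdyfugm": "cecqorvdrfugm".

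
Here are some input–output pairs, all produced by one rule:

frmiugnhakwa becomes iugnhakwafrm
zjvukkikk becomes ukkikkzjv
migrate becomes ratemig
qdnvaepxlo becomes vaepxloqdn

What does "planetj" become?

Rule — move the first 3 characters to the end (rotate left by 3).
"planetj" → "netjpla".

netjpla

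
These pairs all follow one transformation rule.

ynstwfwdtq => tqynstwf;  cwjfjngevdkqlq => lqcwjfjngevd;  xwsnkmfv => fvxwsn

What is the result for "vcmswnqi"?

Rule — move the last 2 characters to the front (rotate right by 2), then delete the last 2 characters.
On "vcmswnqi": the first step gives "qivcmswn", and the second then gives "qivcms".

qivcms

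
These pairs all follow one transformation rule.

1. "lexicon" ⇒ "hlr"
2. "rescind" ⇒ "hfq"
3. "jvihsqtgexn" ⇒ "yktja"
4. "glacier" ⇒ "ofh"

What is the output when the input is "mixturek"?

lwun

Each output is the input with this applied: keep every other character starting from the second (positions 2nd, 4th, 6th, ...), then shift every letter 3 places forward in the alphabet (wrapping around).
Starting from "mixturek": after the first operation, "itrk"; after the second, "lwun".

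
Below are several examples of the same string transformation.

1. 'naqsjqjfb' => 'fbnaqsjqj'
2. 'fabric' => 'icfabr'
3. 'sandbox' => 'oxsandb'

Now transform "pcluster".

erpclust

The transformation: move the last 2 characters to the front (rotate right by 2).
On "pcluster" that produces "erpclust".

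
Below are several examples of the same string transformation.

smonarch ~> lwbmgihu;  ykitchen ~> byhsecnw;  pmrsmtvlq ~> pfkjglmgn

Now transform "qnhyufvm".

zpgkhbso

The rule is to move the last 3 characters to the front (rotate right by 3), then shift every letter 6 places backward in the alphabet (wrapping around).
Starting from "qnhyufvm": after the first operation, "fvmqnhyu"; after the second, "zpgkhbso".
(Check on "ykitchen": → "henykitc" → "byhsecnw" ✓)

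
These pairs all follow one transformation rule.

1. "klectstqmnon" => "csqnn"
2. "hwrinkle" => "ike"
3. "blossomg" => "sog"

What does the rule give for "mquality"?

The rule is to delete the first 3 characters, then keep every other character starting from the first (positions 1st, 3rd, 5th, ...).
Starting from "mquality": after the first operation, "ality"; after the second, "aiy".
(Check on "klectstqmnon": → "ctstqmnon" → "csqnn" ✓)

aiy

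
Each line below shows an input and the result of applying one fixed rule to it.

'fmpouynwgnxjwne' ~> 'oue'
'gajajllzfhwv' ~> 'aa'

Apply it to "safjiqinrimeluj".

aiiieu

Rule — keep only the vowels.
For "safjiqinrimeluj" the result is "aiiieu".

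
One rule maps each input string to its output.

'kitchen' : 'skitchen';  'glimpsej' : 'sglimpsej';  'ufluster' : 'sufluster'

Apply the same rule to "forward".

The rule is to prepend "s".
On "forward" that produces "sforward".

sforward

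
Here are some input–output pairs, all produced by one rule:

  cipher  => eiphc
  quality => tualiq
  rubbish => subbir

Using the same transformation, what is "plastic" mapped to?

What's happening: delete the last character, then swap the first and last characters.
Applying both steps to "plastic": "plasti", then "ilastp".
(Check on "rubbish": → "rubbis" → "subbir" ✓)

ilastp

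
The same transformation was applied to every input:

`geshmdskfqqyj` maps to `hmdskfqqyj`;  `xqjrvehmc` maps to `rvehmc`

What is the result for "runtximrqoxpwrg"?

tximrqoxpwrg

The rule is to delete the first 3 characters.
On "runtximrqoxpwrg" that produces "tximrqoxpwrg".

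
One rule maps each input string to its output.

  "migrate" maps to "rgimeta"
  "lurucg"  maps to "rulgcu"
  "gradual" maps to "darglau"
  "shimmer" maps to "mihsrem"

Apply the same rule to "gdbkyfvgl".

fykbdglgv

Looking at the pairs, the operation is to move the last 3 characters to the front (rotate right by 3), then reverse the string.
Starting from "gdbkyfvgl": after the first operation, "vglgdbkyf"; after the second, "fykbdglgv".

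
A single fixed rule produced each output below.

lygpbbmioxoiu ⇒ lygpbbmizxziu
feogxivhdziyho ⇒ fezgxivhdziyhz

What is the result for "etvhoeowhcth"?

Looking at the pairs, the operation is to replace every "o" with "z".
On "etvhoeowhcth" that produces "etvhzezwhcth".

etvhzezwhcth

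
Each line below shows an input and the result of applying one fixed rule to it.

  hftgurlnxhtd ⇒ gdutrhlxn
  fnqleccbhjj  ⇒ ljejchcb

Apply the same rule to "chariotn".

Looking at the pairs, the operation is to delete the first 3 characters, then take characters alternately from the front and the back (1st, last, 2nd, 2nd-last, ...).
"chariotn" → "riotn" → "rnito".

rnito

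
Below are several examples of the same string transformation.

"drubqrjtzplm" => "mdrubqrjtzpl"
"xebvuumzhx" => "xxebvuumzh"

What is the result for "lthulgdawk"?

Looking at the pairs, the operation is to move the last character to the front.
So "lthulgdawk" becomes "klthulgdaw".

klthulgdaw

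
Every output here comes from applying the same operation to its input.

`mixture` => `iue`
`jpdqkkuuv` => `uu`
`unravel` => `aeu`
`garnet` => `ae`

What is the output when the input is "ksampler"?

In each case the input is transformed by: move the first character to the end, then keep only the vowels.
Doing the same to "ksampler": "ae".
(Check on "jpdqkkuuv": → "pdqkkuuvj" → "uu" ✓)

ae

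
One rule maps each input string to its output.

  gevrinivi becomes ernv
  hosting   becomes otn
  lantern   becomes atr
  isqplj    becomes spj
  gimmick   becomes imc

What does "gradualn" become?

In each case the input is transformed by: keep every other character starting from the second (positions 2nd, 4th, 6th, ...).
So "gradualn" becomes "rdan".

rdan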